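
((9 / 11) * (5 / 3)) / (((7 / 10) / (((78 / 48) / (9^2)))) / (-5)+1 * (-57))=-1625 / 76241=-0.02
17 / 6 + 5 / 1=47 / 6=7.83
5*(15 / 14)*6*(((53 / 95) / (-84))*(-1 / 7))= 795 / 26068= 0.03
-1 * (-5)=5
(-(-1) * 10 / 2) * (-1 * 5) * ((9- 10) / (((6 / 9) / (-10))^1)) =-375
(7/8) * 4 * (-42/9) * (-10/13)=490/39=12.56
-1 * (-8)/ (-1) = -8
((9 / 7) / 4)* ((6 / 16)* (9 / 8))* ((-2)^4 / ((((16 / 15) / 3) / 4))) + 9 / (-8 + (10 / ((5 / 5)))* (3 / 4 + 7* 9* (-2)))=27559071 / 1129408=24.40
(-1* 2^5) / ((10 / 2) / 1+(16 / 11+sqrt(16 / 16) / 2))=-704 / 153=-4.60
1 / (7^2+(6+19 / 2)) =0.02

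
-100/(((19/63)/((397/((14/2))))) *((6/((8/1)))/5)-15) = 2382000/357281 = 6.67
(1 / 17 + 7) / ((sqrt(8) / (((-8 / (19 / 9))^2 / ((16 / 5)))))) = 11.20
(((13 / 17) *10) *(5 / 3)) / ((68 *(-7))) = -325 / 12138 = -0.03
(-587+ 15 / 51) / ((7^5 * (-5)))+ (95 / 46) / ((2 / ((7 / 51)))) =58636099 / 394292220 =0.15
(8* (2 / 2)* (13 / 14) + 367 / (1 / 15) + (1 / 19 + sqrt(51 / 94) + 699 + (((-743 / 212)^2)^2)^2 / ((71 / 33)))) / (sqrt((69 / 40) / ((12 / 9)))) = sqrt(230)* (19264905430777263652864* sqrt(4794) + 30407427239864883870969182987) / 31238044156005333013118976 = 14763.14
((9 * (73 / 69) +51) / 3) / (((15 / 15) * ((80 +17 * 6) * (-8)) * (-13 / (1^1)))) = 29 / 27209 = 0.00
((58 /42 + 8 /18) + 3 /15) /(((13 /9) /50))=6380 /91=70.11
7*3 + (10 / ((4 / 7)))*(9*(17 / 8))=5691 / 16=355.69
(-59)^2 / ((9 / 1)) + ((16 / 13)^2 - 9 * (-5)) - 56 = 573862 / 1521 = 377.29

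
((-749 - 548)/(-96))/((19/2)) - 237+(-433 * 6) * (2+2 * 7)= -38124863/912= -41803.58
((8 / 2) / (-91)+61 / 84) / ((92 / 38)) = 14155 / 50232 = 0.28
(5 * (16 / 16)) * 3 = 15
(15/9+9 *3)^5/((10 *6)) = 1176067544/3645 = 322652.28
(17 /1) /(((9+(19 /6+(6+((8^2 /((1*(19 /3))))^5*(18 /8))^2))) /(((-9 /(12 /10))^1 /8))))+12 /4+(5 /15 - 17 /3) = -115802144186820857252257223 /49629490359750025795973112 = -2.33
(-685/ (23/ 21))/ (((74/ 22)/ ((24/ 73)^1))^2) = -1002576960/ 167794223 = -5.98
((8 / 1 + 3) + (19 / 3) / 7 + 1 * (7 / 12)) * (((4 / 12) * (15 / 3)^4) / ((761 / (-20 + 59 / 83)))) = -1049655625 / 15917076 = -65.95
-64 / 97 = -0.66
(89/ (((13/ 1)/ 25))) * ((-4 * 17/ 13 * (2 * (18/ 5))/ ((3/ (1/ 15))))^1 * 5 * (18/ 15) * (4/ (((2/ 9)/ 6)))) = -15686784/ 169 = -92821.21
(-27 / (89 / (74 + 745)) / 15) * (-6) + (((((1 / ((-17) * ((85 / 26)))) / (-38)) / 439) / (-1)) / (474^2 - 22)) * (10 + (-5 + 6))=23950124823371669 / 240985066395470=99.38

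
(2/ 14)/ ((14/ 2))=0.02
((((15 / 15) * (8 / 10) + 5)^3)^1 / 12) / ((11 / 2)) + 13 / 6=7044 / 1375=5.12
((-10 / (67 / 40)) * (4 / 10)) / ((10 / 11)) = -176 / 67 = -2.63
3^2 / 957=3 / 319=0.01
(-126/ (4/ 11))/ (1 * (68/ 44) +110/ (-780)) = -297297/ 1205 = -246.72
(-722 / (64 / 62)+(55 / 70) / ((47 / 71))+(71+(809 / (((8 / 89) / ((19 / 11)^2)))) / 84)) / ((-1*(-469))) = -23989795 / 36578784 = -0.66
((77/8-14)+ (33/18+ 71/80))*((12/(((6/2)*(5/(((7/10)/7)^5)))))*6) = -0.00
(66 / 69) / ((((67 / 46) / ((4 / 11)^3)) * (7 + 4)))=256 / 89177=0.00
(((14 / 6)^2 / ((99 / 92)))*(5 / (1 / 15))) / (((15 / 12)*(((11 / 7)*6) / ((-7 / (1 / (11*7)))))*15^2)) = -3092488 / 40095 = -77.13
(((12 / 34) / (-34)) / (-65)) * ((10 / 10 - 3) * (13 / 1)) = -6 / 1445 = -0.00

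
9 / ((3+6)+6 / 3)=9 / 11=0.82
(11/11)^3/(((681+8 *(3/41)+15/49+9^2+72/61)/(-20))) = -2450980/93636237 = -0.03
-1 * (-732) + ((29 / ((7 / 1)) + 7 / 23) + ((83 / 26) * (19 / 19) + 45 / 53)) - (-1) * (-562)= 39599117 / 221858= 178.49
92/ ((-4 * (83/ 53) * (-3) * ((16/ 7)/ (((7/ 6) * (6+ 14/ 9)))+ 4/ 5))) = 5077135/ 1098588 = 4.62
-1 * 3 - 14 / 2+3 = -7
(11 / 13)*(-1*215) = -2365 / 13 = -181.92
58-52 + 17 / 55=347 / 55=6.31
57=57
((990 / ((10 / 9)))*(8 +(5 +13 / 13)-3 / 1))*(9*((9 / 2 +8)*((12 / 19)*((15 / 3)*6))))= 396940500 / 19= 20891605.26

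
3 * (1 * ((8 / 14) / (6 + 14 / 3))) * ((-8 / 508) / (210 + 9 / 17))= -51 / 4242308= -0.00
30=30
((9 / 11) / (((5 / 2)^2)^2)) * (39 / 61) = 5616 / 419375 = 0.01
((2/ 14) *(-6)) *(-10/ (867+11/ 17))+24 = 247902/ 10325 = 24.01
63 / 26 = 2.42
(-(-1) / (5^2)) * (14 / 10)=7 / 125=0.06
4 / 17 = 0.24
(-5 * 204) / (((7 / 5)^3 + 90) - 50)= -42500 / 1781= -23.86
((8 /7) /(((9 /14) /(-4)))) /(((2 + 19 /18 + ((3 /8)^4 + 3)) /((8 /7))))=-2097152 /1567727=-1.34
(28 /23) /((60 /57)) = 133 /115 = 1.16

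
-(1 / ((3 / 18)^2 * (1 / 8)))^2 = -82944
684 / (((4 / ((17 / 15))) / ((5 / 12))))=323 / 4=80.75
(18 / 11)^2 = 324 / 121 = 2.68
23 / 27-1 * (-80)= 2183 / 27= 80.85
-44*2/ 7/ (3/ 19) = -1672/ 21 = -79.62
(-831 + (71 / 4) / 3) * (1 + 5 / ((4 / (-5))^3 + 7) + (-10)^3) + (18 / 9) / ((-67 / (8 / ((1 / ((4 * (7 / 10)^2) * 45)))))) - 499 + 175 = 671016307417 / 815055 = 823277.33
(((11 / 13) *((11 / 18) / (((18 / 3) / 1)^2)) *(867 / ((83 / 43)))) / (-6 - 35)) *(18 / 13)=-1503667 / 6901284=-0.22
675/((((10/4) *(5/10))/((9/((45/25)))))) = 2700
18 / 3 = 6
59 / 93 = 0.63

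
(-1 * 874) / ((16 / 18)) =-3933 / 4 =-983.25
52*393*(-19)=-388284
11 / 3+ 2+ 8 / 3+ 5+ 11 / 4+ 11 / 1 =27.08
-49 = -49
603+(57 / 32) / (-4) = 77127 / 128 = 602.55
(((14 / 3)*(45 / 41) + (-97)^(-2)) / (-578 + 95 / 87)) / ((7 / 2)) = -0.00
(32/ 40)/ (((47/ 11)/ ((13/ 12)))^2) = 20449/ 397620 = 0.05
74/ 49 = 1.51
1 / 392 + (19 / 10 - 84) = -160911 / 1960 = -82.10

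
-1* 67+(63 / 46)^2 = -137803 / 2116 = -65.12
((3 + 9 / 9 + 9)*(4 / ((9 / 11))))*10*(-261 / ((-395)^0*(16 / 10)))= -103675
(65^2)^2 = 17850625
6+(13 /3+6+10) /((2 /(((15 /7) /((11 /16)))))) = 2902 /77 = 37.69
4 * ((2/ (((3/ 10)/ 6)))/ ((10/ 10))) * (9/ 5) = 288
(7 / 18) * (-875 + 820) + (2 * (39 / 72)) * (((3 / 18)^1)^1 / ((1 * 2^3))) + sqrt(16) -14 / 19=-198121 / 10944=-18.10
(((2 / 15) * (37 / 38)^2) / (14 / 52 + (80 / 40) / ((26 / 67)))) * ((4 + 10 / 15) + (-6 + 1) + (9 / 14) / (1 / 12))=0.17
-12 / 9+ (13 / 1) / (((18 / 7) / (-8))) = -376 / 9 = -41.78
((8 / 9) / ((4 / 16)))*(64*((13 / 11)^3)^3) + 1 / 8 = 173765339256451 / 169772233752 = 1023.52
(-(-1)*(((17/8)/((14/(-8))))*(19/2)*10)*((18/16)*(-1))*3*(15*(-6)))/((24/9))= -5886675/448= -13139.90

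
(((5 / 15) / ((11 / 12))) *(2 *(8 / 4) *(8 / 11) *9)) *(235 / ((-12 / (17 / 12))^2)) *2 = 67915 / 1089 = 62.36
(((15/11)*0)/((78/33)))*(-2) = 0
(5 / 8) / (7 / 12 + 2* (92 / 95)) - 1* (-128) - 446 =-1825803 / 5746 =-317.75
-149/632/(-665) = 149/420280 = 0.00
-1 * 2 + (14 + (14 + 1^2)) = 27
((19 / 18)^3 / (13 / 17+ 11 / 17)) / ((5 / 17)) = 1982251 / 699840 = 2.83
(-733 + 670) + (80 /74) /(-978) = -63.00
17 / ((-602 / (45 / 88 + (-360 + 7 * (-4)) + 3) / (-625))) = -359496875 / 52976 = -6786.03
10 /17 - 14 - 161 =-2965 /17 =-174.41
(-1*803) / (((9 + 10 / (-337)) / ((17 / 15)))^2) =-26355617123 / 2056169025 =-12.82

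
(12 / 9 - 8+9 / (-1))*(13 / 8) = -611 / 24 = -25.46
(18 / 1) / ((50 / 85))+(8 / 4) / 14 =1076 / 35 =30.74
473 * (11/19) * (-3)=-821.53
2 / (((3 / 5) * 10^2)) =1 / 30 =0.03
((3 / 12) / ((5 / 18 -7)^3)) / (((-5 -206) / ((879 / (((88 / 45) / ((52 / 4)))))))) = 374862735 / 16447172324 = 0.02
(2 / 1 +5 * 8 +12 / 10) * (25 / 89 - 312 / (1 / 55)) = -65975688 / 89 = -741299.87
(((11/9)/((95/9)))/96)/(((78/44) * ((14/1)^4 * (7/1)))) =121/47823310080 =0.00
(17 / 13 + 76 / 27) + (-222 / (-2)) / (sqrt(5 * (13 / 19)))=1447 / 351 + 111 * sqrt(1235) / 65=64.14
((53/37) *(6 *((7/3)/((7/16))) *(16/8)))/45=3392/1665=2.04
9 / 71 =0.13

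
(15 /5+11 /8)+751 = 6043 /8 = 755.38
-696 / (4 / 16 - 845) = 2784 / 3379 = 0.82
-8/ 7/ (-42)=4/ 147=0.03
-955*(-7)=6685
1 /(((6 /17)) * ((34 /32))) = 8 /3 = 2.67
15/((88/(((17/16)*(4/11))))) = 255/3872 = 0.07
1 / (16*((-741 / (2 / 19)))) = -1 / 112632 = -0.00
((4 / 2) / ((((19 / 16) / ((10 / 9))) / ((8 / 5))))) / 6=256 / 513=0.50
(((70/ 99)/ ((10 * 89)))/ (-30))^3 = -343/ 18468829324737000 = -0.00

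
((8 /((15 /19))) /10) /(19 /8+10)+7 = 52583 /7425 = 7.08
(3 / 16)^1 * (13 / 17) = 0.14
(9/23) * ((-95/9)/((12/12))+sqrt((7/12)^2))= -359/92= -3.90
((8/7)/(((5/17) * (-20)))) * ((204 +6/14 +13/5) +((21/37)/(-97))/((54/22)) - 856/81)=-67963508446/1780592625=-38.17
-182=-182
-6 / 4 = -3 / 2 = -1.50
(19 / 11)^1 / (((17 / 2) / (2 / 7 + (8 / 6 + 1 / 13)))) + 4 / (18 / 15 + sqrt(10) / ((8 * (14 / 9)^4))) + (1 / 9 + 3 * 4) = 455649486749563985 / 28839188969169579 -11202105600 * sqrt(10) / 188303128043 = 15.61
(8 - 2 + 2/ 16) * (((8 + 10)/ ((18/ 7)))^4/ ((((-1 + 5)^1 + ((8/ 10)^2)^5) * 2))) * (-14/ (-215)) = 116.57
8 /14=4 /7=0.57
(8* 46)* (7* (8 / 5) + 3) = 26128 / 5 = 5225.60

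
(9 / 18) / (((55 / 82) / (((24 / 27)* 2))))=656 / 495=1.33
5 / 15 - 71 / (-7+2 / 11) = 806 / 75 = 10.75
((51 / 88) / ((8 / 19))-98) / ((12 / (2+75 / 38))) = -10271473 / 321024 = -32.00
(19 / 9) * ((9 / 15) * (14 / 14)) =19 / 15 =1.27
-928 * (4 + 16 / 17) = -4585.41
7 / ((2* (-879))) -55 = -96697 / 1758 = -55.00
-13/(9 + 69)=-1/6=-0.17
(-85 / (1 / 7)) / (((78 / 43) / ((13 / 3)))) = -25585 / 18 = -1421.39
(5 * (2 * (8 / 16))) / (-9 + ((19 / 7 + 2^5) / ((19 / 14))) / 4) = -190 / 99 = -1.92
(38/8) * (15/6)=95/8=11.88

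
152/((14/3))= 228/7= 32.57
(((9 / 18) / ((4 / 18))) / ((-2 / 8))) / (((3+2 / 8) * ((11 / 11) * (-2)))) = 18 / 13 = 1.38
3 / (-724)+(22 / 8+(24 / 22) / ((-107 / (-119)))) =843437 / 213037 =3.96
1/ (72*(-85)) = -1/ 6120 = -0.00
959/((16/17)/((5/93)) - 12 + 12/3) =81515/808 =100.88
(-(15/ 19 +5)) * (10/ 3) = -1100/ 57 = -19.30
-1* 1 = -1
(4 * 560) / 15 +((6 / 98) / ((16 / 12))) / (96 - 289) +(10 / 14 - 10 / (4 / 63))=-845753 / 113484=-7.45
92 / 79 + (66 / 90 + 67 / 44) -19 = -812309 / 52140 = -15.58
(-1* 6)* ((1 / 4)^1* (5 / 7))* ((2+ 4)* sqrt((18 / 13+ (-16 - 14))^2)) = -16740 / 91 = -183.96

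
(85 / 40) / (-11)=-17 / 88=-0.19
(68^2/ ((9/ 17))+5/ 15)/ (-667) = -78611/ 6003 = -13.10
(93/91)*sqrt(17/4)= 93*sqrt(17)/182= 2.11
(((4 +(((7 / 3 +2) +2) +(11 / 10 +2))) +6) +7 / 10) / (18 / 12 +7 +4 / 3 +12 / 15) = 604 / 319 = 1.89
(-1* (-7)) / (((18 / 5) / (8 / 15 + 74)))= 3913 / 27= 144.93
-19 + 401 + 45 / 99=4207 / 11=382.45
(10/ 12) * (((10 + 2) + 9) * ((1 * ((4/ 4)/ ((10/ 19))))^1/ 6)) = 133/ 24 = 5.54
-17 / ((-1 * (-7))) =-17 / 7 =-2.43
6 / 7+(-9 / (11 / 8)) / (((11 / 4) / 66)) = -12030 / 77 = -156.23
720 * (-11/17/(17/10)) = -79200/289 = -274.05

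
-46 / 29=-1.59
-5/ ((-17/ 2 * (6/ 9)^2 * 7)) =45/ 238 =0.19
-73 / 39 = -1.87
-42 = -42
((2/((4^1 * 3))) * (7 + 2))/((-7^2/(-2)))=3/49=0.06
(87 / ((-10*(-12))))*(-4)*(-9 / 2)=261 / 20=13.05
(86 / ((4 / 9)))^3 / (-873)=-6440067 / 776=-8299.06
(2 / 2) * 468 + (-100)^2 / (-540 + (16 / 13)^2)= 10224968 / 22751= 449.43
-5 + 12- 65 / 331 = 2252 / 331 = 6.80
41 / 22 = 1.86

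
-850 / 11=-77.27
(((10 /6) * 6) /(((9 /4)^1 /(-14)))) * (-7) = 435.56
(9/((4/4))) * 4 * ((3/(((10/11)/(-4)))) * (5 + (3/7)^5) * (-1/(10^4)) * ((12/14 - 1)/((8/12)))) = -37545849/735306250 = -0.05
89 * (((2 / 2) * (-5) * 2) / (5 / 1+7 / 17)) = -7565 / 46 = -164.46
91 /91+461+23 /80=36983 /80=462.29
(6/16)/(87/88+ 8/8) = 33/175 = 0.19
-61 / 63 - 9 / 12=-433 / 252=-1.72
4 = 4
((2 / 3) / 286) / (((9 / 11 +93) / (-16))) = -2 / 5031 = -0.00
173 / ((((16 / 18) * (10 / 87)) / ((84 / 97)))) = 2844639 / 1940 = 1466.31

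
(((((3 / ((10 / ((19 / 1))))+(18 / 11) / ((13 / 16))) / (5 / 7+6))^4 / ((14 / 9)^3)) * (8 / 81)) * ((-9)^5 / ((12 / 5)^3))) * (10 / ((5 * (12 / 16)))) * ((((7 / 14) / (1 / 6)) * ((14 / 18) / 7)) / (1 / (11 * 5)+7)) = -226676428552210618989 / 9165162526965555968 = -24.73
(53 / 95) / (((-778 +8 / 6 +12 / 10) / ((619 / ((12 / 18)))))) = -295263 / 442016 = -0.67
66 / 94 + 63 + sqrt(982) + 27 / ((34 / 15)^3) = 97.36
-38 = -38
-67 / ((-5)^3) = 67 / 125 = 0.54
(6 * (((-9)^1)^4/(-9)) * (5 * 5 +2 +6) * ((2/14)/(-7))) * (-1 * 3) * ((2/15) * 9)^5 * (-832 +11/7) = 19573592753088/1071875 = 18261077.79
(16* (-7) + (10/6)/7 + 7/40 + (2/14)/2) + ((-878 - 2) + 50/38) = -15803587/15960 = -990.20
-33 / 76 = -0.43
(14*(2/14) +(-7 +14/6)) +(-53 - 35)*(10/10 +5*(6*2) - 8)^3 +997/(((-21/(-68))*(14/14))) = -91685652/7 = -13097950.29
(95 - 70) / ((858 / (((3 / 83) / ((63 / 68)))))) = 850 / 747747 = 0.00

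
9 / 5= 1.80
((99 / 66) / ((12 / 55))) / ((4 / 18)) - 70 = -625 / 16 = -39.06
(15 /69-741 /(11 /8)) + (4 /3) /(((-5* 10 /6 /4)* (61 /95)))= -41645057 /77165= -539.69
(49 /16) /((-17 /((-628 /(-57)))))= -7693 /3876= -1.98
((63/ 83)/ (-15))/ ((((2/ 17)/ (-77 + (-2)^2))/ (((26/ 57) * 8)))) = 903448/ 7885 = 114.58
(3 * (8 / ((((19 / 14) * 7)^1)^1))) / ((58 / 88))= 2112 / 551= 3.83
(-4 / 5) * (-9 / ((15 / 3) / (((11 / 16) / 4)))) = 99 / 400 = 0.25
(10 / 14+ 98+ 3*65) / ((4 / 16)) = 8224 / 7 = 1174.86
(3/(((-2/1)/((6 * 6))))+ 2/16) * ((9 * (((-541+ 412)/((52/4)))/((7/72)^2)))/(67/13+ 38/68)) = 11024614512/123725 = 89105.80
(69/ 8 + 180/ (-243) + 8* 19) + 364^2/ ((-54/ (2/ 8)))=-97961/ 216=-453.52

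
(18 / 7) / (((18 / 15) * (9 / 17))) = 85 / 21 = 4.05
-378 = -378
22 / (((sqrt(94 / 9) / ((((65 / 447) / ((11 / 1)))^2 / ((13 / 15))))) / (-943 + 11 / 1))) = -1514500*sqrt(94) / 11477917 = -1.28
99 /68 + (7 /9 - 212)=-128377 /612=-209.77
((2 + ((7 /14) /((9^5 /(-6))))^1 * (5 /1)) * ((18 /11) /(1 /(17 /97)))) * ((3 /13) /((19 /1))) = 1338274 /192127221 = 0.01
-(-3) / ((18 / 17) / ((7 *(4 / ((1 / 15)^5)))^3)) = 27235832264648437500000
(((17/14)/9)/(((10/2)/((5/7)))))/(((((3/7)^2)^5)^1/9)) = 98001617/118098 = 829.83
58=58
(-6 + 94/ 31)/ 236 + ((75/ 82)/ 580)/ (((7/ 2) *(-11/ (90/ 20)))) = -0.01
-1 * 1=-1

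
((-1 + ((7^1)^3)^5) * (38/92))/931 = 2373780754971/1127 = 2106282834.93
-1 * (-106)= 106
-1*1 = -1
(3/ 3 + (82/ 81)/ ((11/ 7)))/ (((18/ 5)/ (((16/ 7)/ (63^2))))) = 58600/ 222791877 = 0.00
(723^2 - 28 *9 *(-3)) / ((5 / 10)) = 1046970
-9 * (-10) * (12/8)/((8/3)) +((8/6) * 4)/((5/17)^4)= 11450063/15000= 763.34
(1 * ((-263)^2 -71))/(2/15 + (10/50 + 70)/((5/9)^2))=25911750/85343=303.62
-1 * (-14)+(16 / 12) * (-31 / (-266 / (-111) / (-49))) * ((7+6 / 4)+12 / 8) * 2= 321426 / 19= 16917.16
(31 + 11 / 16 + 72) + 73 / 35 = 59233 / 560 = 105.77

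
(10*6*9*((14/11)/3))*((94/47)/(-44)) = -1260/121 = -10.41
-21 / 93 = -7 / 31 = -0.23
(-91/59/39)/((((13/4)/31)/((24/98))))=-496/5369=-0.09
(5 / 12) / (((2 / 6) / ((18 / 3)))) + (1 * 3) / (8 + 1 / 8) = 1023 / 130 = 7.87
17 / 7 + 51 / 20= 697 / 140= 4.98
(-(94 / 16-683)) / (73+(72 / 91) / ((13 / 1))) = 6408311 / 691448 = 9.27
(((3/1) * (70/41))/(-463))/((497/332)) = -9960/1347793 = -0.01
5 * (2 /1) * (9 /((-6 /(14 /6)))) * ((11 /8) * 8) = -385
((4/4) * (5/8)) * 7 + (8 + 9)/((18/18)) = 21.38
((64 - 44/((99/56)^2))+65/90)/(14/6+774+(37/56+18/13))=32849908/504893763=0.07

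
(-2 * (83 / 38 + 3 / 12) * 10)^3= -791453125 / 6859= -115389.00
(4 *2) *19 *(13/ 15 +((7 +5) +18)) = 70376/ 15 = 4691.73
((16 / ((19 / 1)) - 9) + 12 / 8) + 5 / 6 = -5.82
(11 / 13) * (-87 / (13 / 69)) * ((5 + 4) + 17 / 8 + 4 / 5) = -4659.43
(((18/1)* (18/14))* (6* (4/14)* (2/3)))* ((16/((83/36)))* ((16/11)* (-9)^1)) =-107495424/44737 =-2402.83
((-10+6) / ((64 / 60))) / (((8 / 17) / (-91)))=23205 / 32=725.16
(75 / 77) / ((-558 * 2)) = -25 / 28644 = -0.00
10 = 10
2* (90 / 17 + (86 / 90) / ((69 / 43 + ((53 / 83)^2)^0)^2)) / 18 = 52154819 / 86365440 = 0.60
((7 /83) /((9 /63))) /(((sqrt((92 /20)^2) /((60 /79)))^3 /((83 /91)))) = 189000000 /77984471669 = 0.00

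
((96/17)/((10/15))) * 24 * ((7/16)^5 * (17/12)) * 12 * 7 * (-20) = -15882615/2048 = -7755.18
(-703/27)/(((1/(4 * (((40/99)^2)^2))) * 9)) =-7198720000/23342483043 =-0.31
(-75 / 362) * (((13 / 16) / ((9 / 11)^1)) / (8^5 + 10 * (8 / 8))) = -3575 / 569550528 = -0.00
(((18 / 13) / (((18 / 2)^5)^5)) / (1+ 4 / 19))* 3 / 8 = 19 / 31800221973313173932193252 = 0.00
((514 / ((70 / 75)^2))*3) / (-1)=-173475 / 98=-1770.15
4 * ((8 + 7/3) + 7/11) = 1448/33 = 43.88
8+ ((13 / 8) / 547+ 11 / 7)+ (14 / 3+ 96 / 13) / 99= 1146762703 / 118270152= 9.70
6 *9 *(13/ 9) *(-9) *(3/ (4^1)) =-1053/ 2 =-526.50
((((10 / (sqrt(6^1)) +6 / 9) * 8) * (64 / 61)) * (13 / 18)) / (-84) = -4160 * sqrt(6) / 34587 - 1664 / 34587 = -0.34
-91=-91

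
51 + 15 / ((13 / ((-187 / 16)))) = 7803 / 208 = 37.51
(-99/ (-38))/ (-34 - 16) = -99/ 1900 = -0.05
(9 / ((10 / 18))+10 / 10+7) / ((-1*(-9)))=2.69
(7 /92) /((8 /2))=7 /368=0.02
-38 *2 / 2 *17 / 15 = -646 / 15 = -43.07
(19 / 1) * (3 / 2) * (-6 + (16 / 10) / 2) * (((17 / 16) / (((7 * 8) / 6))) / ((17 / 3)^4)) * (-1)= 0.02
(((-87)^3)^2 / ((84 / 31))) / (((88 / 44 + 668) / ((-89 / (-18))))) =44310173651253 / 37520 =1180974777.49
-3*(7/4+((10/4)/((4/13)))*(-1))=153/8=19.12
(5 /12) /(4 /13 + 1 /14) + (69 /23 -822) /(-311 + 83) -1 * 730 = -11410559 /15732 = -725.31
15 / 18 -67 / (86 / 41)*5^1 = -20495 / 129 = -158.88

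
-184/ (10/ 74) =-6808/ 5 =-1361.60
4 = 4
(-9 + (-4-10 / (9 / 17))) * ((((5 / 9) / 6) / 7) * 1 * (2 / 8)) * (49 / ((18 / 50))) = -251125 / 17496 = -14.35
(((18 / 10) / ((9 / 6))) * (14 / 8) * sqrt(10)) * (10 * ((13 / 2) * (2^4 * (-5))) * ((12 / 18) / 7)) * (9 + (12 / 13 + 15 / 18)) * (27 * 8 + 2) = -7316080 * sqrt(10) / 3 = -7711825.45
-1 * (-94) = 94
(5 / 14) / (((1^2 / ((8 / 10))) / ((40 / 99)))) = 80 / 693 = 0.12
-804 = -804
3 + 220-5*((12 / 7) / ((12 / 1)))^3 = 76484 / 343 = 222.99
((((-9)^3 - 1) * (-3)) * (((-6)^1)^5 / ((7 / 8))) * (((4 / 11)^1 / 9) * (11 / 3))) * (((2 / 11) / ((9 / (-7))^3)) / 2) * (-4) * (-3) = 146513920 / 99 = 1479938.59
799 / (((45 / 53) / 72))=338776 / 5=67755.20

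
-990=-990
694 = 694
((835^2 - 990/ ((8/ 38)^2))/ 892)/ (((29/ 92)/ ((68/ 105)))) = 1554.45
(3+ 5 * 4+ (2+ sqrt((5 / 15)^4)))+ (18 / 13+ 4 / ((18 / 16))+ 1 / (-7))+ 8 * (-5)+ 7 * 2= 1067 / 273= 3.91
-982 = -982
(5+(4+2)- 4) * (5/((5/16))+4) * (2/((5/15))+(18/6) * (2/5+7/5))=1596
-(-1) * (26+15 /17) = 457 /17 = 26.88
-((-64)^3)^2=-68719476736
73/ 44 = 1.66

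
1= 1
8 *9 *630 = 45360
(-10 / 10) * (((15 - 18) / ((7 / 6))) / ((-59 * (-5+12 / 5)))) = 90 / 5369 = 0.02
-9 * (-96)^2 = -82944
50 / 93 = 0.54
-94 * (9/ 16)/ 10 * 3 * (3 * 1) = -3807/ 80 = -47.59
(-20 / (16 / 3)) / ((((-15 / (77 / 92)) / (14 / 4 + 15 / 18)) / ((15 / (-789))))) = -5005 / 290352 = -0.02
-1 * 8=-8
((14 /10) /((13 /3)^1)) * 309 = 6489 /65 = 99.83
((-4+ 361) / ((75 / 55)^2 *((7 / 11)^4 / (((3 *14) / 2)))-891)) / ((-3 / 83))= 17497707997 / 1578435126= 11.09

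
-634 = -634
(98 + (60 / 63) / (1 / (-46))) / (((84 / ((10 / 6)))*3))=2845 / 7938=0.36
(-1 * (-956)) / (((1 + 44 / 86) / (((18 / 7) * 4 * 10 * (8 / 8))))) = 5919552 / 91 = 65050.02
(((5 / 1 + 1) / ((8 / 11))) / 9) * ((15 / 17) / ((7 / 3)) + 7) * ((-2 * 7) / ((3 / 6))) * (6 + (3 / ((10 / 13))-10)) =4829 / 255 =18.94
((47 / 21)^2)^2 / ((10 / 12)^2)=19518724 / 540225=36.13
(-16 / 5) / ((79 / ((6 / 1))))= -96 / 395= -0.24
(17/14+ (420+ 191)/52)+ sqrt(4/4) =391/28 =13.96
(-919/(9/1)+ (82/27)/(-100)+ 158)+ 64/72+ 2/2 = 77959/1350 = 57.75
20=20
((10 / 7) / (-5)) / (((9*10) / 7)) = -0.02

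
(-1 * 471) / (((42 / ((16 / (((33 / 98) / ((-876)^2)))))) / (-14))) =62969851392 / 11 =5724531944.73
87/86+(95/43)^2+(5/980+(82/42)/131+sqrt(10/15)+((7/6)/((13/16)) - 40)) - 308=-210241223435/617174012+sqrt(6)/3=-339.83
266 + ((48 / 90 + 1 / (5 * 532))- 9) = 2055119 / 7980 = 257.53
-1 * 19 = -19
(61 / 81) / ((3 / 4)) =244 / 243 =1.00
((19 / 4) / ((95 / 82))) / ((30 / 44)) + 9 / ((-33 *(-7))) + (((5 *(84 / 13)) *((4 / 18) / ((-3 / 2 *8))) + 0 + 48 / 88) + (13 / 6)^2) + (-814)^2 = 198980790179 / 300300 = 662606.69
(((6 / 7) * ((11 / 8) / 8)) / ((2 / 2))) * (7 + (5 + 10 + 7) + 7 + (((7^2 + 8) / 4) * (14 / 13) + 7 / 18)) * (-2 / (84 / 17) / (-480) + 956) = 1283252627591 / 176117760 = 7286.33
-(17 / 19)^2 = -289 / 361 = -0.80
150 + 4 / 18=1352 / 9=150.22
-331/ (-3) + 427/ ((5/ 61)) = 79796/ 15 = 5319.73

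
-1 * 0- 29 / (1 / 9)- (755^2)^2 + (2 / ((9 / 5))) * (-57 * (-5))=-974785501708 / 3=-324928500569.33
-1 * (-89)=89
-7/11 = -0.64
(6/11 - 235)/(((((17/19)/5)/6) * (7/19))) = -27930570/1309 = -21337.33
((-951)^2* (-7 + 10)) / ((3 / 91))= 82300491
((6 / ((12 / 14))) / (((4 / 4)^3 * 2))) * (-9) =-63 / 2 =-31.50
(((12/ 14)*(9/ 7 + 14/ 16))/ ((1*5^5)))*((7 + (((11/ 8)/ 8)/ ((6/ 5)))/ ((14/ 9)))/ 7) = 4613367/ 7683200000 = 0.00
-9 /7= -1.29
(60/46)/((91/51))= 1530/2093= 0.73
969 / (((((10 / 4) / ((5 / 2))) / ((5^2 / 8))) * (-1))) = -24225 / 8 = -3028.12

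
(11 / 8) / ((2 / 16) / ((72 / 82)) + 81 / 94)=18612 / 13591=1.37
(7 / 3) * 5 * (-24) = -280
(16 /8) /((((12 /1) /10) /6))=10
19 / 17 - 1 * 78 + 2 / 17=-1305 / 17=-76.76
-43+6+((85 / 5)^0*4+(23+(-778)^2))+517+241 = 606032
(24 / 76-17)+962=17961 / 19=945.32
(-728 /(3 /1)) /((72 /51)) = -1547 /9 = -171.89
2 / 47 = 0.04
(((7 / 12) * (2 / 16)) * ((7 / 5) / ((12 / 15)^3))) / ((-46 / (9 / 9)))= -1225 / 282624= -0.00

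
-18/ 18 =-1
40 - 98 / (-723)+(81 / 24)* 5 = 329749 / 5784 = 57.01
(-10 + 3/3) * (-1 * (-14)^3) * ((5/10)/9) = -1372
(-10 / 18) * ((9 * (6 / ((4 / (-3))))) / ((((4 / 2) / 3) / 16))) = 540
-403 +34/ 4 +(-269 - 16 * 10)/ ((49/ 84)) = -1129.93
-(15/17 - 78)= 1311/17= 77.12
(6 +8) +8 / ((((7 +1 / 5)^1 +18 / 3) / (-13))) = 202 / 33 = 6.12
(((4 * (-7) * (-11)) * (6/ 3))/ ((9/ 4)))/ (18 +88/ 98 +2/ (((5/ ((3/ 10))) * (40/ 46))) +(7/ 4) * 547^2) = 1886500/ 3608170947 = 0.00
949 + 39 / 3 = 962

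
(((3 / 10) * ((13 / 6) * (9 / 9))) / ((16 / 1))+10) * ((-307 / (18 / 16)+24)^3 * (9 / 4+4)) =-26122880000 / 27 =-967514074.07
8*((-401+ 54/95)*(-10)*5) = 3043280/19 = 160172.63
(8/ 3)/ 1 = 8/ 3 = 2.67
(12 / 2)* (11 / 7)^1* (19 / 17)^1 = 1254 / 119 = 10.54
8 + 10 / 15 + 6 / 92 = 1205 / 138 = 8.73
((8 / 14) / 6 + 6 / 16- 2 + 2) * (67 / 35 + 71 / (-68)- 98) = -18262351 / 399840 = -45.67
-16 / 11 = -1.45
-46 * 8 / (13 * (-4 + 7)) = -368 / 39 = -9.44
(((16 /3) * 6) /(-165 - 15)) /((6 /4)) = -16 /135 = -0.12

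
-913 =-913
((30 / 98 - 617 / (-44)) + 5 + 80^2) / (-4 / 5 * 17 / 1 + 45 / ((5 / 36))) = 69200365 / 3346112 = 20.68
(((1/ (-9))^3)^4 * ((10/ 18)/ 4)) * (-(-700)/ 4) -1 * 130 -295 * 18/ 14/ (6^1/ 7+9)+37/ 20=-48707868468872224/ 292314570257835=-166.63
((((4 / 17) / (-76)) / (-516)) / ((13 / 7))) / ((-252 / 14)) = -7 / 39000312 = -0.00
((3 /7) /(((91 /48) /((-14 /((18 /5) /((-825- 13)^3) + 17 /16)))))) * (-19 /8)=4025206428480 /568987053089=7.07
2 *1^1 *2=4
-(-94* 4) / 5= 376 / 5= 75.20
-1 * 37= -37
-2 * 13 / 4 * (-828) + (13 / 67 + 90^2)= 903307 / 67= 13482.19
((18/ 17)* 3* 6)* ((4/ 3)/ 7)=432/ 119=3.63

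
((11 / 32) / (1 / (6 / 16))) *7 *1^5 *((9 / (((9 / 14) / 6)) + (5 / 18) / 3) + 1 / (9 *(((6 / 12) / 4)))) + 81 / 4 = 446665 / 4608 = 96.93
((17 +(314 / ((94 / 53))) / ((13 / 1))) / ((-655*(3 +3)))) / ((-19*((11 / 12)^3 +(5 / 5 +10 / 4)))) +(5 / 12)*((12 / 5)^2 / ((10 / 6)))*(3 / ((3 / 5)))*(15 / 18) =336660235134 / 56109141205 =6.00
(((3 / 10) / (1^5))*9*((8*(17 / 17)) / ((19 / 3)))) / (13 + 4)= 0.20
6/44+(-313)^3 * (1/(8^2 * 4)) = -337306883/2816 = -119782.27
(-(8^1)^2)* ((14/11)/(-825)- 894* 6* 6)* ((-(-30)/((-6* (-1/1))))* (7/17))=130847276672/30855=4240715.50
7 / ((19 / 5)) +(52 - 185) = -2492 / 19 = -131.16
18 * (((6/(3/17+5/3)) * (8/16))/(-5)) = -1377/235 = -5.86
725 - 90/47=33985/47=723.09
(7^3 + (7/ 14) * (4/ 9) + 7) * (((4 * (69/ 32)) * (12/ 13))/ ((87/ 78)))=2499.86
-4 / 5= -0.80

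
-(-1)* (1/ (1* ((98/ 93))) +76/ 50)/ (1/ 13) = 78637/ 2450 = 32.10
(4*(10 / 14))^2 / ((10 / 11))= 440 / 49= 8.98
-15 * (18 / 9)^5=-480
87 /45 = 29 /15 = 1.93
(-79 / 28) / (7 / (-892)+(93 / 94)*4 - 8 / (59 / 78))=48851941 / 114738253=0.43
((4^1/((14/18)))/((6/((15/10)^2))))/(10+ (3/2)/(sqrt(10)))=5400/27937- 81 * sqrt(10)/27937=0.18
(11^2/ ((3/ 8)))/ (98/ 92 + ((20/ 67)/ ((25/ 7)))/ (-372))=462423280/ 1526273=302.98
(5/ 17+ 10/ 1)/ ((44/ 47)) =8225/ 748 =11.00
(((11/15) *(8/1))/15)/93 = 88/20925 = 0.00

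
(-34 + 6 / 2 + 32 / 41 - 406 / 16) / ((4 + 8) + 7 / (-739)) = -13475665 / 2906408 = -4.64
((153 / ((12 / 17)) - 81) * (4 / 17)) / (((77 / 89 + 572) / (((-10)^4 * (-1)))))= -32218000 / 57783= -557.57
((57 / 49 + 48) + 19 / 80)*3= 580953 / 3920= 148.20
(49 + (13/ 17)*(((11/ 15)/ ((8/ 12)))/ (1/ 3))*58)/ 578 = 8303/ 24565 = 0.34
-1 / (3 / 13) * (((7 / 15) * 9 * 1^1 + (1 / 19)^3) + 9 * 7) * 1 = -29960177 / 102885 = -291.20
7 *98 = 686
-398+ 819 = 421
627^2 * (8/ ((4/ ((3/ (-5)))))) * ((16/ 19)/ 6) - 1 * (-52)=-330796/ 5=-66159.20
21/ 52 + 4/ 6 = 167/ 156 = 1.07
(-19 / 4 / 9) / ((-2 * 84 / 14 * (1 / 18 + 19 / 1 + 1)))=1 / 456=0.00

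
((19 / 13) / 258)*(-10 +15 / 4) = -475 / 13416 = -0.04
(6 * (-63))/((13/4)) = -116.31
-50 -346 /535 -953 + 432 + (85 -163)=-347561 /535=-649.65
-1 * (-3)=3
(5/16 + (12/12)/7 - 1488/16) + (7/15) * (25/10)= -30703/336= -91.38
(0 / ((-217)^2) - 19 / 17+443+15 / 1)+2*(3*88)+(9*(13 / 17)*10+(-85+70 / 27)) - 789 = 83675 / 459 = 182.30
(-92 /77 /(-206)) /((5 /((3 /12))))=23 /79310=0.00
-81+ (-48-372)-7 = -508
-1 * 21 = -21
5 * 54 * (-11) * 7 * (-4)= 83160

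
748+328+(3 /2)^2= 4313 /4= 1078.25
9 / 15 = 3 / 5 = 0.60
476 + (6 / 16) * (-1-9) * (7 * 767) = -19657.75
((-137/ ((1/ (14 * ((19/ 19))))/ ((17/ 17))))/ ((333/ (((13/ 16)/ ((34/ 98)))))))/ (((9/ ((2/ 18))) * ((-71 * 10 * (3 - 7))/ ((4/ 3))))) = -0.00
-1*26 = -26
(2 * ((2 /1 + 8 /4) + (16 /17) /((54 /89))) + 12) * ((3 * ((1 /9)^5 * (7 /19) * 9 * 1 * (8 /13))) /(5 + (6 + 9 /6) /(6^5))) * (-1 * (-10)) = 76009472 /15871653135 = 0.00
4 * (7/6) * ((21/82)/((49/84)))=84/41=2.05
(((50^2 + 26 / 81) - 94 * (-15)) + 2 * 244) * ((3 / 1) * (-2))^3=-2850112 / 3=-950037.33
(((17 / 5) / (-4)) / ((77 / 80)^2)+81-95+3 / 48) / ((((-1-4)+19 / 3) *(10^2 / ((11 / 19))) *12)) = -1409207 / 262169600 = -0.01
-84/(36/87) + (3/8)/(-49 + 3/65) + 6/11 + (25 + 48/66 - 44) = -61809313/280016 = -220.73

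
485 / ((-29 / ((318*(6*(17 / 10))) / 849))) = -63.89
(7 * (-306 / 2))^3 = -1228480911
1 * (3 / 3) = 1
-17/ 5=-3.40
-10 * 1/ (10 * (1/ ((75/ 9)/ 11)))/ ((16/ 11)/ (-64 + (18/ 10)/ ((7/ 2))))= 5555/ 168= 33.07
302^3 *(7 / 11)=192805256 / 11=17527750.55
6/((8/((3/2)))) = 9/8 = 1.12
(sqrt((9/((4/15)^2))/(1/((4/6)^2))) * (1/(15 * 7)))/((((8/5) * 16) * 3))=5/5376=0.00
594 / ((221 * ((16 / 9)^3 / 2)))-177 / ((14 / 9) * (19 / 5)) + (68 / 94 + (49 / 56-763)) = -790.39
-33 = -33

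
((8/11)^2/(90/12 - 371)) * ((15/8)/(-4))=60/87967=0.00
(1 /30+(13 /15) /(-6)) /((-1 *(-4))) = -1 /36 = -0.03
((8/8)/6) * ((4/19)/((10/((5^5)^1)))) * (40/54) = 12500/1539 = 8.12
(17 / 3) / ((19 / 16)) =272 / 57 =4.77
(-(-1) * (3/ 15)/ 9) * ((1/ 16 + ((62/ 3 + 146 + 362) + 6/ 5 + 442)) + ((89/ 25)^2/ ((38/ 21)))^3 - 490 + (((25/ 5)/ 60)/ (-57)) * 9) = 66351144102992051/ 3617050781250000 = 18.34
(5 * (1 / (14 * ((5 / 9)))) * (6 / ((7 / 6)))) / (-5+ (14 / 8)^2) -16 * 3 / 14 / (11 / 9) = -75384 / 16709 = -4.51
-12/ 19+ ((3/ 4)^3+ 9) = 8.79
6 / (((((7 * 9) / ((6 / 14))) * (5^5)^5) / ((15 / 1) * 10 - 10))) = 8 / 417232513427734375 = 0.00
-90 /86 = -45 /43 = -1.05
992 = 992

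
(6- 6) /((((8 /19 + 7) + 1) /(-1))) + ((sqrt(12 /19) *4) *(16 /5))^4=2415919104 /225625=10707.67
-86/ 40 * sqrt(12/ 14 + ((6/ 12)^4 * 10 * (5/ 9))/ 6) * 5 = -10.28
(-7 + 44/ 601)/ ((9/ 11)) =-45793/ 5409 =-8.47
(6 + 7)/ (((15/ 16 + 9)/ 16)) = 20.93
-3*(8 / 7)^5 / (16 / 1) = -6144 / 16807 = -0.37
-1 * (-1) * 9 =9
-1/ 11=-0.09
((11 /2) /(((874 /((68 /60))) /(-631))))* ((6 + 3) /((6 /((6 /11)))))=-3.68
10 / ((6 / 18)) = 30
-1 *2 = -2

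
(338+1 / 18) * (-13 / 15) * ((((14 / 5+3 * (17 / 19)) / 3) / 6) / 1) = -8242741 / 92340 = -89.27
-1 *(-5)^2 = -25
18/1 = 18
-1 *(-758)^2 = -574564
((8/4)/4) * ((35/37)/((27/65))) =2275/1998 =1.14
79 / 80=0.99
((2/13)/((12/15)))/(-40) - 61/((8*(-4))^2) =-857/13312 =-0.06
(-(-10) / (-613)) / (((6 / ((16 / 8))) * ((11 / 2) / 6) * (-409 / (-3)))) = -120 / 2757887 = -0.00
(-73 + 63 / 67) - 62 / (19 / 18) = -166504 / 1273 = -130.80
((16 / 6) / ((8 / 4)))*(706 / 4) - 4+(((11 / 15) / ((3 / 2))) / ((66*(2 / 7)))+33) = 71377 / 270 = 264.36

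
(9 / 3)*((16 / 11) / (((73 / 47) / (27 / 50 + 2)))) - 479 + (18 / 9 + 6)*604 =87529731 / 20075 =4360.14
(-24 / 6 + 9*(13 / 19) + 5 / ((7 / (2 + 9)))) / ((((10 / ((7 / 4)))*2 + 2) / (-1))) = -666 / 893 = -0.75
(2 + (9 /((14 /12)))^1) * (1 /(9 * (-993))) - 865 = -54113603 /62559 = -865.00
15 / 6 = 5 / 2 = 2.50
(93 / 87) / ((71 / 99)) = 3069 / 2059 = 1.49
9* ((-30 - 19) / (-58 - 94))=441 / 152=2.90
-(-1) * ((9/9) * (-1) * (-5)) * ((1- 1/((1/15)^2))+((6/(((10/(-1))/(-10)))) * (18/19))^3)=-1383520/6859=-201.71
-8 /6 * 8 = -32 /3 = -10.67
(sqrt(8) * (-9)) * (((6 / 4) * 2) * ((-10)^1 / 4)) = 135 * sqrt(2) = 190.92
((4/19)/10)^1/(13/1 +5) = 1/855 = 0.00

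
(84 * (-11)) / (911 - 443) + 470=18253 / 39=468.03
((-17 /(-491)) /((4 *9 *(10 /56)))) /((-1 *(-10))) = 119 /220950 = 0.00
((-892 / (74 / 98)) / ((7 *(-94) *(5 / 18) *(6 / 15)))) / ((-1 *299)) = -28098 / 519961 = -0.05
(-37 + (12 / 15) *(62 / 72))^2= 2669956 / 2025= 1318.50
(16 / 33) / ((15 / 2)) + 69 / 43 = 35531 / 21285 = 1.67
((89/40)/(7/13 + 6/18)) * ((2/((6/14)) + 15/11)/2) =230243/29920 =7.70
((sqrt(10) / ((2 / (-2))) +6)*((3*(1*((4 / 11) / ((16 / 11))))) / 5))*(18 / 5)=81 / 25 - 27*sqrt(10) / 50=1.53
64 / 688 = 4 / 43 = 0.09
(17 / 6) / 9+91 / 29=3.45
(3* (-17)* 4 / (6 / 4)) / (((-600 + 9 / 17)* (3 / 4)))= 0.30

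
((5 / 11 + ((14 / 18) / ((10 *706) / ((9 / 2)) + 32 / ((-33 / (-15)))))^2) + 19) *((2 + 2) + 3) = 36811399461333 / 270310673600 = 136.18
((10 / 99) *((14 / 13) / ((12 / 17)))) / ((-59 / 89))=-0.23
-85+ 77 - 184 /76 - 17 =-521 /19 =-27.42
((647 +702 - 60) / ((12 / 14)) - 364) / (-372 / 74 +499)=36149 / 15666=2.31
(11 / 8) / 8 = 11 / 64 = 0.17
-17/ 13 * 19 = -323/ 13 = -24.85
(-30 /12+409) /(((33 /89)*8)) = 137.04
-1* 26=-26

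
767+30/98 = 37598/49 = 767.31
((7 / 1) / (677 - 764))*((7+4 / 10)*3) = -259 / 145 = -1.79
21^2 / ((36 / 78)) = 955.50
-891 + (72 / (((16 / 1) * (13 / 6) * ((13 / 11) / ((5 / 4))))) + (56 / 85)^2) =-4338884039 / 4884100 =-888.37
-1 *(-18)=18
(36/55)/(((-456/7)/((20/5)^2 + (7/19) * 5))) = -7119/39710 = -0.18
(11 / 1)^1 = 11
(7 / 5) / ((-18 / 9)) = -7 / 10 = -0.70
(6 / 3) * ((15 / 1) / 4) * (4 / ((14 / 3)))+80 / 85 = 877 / 119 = 7.37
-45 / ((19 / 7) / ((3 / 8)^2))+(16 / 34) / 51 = -2448217 / 1054272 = -2.32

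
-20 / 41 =-0.49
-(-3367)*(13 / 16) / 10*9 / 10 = 246.21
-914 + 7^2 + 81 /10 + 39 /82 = -175567 /205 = -856.42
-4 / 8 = -1 / 2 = -0.50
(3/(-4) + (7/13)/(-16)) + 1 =45/208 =0.22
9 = 9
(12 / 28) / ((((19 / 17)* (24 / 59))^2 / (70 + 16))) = 43258387 / 242592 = 178.32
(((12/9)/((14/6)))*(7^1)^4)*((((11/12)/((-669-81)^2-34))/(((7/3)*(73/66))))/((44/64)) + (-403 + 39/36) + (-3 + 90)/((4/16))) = -4556040049673/61590027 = -73973.67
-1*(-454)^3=93576664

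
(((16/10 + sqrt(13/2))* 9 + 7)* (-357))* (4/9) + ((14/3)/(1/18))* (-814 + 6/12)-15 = -1076167/15-714* sqrt(26) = -75385.17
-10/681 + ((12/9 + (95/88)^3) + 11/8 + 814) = 379597047223/464082432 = 817.95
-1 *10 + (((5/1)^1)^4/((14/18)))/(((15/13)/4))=19430/7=2775.71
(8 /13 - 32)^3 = -67917312 /2197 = -30913.66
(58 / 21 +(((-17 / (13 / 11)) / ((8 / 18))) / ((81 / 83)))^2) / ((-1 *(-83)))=1690544551 / 127252944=13.28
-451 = -451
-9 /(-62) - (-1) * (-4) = -239 /62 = -3.85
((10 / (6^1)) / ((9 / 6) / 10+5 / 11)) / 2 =550 / 399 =1.38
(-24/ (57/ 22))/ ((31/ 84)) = -14784/ 589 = -25.10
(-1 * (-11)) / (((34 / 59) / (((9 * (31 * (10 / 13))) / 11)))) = 82305 / 221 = 372.42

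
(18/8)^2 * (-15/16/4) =-1215/1024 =-1.19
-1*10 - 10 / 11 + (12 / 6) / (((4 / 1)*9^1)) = -2149 / 198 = -10.85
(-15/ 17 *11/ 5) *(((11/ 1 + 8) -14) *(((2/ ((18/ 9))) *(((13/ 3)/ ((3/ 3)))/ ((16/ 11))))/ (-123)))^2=-5623475/ 197524224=-0.03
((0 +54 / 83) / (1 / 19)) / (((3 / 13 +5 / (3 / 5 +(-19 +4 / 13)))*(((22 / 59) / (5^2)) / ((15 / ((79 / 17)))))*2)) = -86760355500 / 2957207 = -29338.61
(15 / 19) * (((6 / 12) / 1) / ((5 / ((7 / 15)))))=7 / 190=0.04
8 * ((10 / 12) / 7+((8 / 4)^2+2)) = 1028 / 21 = 48.95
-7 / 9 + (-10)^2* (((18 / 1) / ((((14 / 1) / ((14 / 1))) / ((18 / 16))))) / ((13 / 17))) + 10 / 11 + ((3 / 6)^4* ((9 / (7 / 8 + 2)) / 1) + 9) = 157323625 / 59202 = 2657.40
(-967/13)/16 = -967/208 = -4.65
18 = 18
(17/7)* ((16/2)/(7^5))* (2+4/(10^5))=121431/52521875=0.00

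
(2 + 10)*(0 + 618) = 7416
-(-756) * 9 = 6804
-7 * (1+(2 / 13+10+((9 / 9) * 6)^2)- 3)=-4018 / 13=-309.08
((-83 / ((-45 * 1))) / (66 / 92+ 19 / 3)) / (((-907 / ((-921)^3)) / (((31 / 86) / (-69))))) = -223344965517 / 189739865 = -1177.11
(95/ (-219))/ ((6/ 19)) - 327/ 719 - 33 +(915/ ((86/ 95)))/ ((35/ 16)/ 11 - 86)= -46.61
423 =423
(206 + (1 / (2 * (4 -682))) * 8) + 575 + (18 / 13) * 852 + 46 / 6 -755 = 5347247 / 4407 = 1213.35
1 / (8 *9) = 1 / 72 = 0.01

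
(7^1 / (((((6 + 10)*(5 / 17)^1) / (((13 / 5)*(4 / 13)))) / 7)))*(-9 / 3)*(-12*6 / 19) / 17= 2646 / 475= 5.57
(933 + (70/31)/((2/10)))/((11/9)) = 263457/341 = 772.60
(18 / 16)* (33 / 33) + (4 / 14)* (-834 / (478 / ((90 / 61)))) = 317997 / 816424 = 0.39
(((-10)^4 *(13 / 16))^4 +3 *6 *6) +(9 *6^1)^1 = 4358062744140787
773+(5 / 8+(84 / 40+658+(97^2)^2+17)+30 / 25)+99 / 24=1770614741 / 20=88530737.05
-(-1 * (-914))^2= -835396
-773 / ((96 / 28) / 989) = -5351479 / 24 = -222978.29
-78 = -78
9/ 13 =0.69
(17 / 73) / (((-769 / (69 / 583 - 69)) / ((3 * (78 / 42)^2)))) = 346121802 / 1603665679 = 0.22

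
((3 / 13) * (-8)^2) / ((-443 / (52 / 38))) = -0.05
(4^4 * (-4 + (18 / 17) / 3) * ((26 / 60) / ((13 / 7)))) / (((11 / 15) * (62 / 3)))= -14.37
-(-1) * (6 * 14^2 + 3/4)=4707/4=1176.75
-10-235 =-245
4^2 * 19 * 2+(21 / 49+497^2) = 247617.43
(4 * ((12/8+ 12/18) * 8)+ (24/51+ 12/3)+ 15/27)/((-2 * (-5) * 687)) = 11377/1051110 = 0.01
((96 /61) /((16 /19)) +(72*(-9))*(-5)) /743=197754 /45323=4.36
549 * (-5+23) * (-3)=-29646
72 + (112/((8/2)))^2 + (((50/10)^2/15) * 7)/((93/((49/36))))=8599379/10044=856.17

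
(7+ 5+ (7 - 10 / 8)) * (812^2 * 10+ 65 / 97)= 45409025895 / 388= 117033571.89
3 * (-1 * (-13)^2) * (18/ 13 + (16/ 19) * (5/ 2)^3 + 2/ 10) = -710073/ 95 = -7474.45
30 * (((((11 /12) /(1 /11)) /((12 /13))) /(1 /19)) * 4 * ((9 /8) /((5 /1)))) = 89661 /16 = 5603.81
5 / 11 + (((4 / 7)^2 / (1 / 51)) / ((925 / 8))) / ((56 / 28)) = 262529 / 498575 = 0.53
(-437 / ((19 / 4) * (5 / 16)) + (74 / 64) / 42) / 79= -1978183 / 530880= -3.73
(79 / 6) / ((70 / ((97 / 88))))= 7663 / 36960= 0.21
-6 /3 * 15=-30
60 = 60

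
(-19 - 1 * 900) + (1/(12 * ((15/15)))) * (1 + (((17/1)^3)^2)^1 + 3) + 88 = 24127601/12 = 2010633.42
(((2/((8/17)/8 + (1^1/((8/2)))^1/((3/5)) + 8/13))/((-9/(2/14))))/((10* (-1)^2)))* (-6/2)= 884/101255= 0.01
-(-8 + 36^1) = -28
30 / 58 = 15 / 29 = 0.52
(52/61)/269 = 52/16409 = 0.00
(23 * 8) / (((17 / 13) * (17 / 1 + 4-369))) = -598 / 1479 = -0.40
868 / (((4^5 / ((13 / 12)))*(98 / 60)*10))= 403 / 7168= 0.06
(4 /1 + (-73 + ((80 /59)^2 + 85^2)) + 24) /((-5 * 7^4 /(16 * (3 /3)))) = -9.57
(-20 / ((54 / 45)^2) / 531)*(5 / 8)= -625 / 38232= -0.02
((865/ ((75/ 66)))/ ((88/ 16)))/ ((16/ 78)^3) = 10262187/ 640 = 16034.67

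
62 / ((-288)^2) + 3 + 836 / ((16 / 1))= 2291359 / 41472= 55.25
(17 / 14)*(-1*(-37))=629 / 14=44.93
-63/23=-2.74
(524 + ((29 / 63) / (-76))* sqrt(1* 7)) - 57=466.98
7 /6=1.17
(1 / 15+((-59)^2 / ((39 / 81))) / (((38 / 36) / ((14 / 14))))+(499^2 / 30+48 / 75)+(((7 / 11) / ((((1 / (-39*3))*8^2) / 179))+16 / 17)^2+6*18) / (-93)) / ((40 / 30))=38969729100524879 / 3537855692800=11015.07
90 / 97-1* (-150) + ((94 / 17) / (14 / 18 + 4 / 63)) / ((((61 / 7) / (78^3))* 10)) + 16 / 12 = 2874463497404 / 79968255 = 35945.06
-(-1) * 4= 4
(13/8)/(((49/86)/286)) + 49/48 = 1920889/2352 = 816.70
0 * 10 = 0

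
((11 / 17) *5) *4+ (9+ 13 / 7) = 2832 / 119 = 23.80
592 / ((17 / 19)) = 11248 / 17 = 661.65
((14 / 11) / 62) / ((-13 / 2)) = -14 / 4433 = -0.00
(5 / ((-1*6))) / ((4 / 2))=-5 / 12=-0.42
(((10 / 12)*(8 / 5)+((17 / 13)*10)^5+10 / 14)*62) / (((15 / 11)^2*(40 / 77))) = 123028570078280339 / 5012455500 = 24544571.03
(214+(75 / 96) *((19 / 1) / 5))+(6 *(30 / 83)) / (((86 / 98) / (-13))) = 184.84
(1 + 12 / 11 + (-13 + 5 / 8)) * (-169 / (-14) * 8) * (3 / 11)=-458835 / 1694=-270.86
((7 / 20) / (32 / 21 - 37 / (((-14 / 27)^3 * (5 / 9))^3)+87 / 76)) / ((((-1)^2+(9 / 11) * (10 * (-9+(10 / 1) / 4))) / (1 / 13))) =-40482738542400 / 6249132687590814089731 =-0.00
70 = 70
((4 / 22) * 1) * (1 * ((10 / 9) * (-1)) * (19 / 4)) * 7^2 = -47.02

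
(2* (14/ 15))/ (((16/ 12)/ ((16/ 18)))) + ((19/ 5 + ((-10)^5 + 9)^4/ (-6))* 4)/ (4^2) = -299892014579125219525/ 72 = -4165166869154516937.85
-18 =-18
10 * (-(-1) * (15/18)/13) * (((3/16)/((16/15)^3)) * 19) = 1603125/851968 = 1.88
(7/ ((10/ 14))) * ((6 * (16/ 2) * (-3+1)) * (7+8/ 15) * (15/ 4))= -26577.60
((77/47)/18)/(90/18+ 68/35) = 2695/205578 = 0.01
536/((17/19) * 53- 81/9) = 5092/365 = 13.95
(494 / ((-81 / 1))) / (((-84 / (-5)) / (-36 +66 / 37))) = 260585 / 20979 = 12.42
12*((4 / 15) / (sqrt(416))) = 2*sqrt(26) / 65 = 0.16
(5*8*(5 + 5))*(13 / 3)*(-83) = -431600 / 3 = -143866.67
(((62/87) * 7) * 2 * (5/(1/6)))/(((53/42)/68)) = 24790080/1537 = 16128.87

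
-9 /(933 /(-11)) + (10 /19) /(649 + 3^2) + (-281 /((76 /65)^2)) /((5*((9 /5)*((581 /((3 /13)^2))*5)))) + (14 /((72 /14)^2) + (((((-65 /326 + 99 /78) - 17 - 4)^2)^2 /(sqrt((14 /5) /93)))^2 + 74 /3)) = 1335379460208526531273185428051364284903023698023329 /1615080733752698337411859717779056250192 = 826819014245.64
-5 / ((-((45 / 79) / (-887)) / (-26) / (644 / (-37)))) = -3523430.37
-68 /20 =-3.40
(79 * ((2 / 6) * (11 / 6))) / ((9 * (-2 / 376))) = -81686 / 81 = -1008.47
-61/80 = -0.76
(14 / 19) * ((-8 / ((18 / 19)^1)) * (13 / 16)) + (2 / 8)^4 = -11639 / 2304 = -5.05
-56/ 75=-0.75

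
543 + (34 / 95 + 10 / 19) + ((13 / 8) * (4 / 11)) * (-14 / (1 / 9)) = 469.43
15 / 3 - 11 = -6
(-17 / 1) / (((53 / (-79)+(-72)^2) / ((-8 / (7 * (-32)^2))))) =1343 / 366896768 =0.00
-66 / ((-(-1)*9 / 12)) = -88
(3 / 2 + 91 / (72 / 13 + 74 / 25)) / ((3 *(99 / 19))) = 320321 / 410157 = 0.78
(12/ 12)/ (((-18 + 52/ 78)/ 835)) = -2505/ 52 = -48.17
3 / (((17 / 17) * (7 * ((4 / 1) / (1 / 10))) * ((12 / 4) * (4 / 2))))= 1 / 560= 0.00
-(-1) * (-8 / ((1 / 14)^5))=-4302592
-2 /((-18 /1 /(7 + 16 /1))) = 23 /9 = 2.56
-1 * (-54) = 54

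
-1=-1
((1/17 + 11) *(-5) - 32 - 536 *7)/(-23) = 65268/391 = 166.93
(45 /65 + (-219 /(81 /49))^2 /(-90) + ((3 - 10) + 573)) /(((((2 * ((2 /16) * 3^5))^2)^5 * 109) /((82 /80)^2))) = 4365532094734336 /834281545499741116385489053414125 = 0.00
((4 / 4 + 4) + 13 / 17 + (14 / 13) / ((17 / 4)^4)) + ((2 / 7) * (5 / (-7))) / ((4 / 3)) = 597462513 / 106405754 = 5.61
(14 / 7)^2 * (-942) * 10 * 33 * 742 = -922632480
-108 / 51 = -36 / 17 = -2.12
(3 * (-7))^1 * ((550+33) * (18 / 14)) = -15741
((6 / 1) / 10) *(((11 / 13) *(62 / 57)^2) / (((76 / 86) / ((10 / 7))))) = 1818212 / 1872507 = 0.97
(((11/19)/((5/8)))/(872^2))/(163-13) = 0.00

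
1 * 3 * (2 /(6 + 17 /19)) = 114 /131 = 0.87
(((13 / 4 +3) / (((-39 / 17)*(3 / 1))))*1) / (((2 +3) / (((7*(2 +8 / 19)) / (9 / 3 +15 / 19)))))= -13685 / 16848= -0.81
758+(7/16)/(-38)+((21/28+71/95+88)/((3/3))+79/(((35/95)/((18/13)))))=316583207/276640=1144.39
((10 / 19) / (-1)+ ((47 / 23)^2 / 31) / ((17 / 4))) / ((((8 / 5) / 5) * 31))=-32749325 / 656812748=-0.05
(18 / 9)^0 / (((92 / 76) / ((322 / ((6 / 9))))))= 399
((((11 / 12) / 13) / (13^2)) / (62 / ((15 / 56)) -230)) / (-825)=-1 / 2900040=-0.00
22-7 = 15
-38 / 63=-0.60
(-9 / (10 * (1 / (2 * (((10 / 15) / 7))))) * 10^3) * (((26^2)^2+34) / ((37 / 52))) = -28517424000 / 259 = -110105884.17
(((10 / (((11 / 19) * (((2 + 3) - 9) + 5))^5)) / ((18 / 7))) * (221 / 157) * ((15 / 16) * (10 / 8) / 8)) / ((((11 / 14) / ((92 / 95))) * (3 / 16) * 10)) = 162293302535 / 20025725544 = 8.10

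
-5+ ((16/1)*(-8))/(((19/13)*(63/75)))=-43595/399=-109.26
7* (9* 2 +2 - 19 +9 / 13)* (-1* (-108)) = 16632 / 13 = 1279.38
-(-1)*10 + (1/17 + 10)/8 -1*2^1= 1259/136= 9.26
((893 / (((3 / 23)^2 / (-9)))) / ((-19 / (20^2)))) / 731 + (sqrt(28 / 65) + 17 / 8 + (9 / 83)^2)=2*sqrt(455) / 65 + 548185945691 / 40286872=13607.72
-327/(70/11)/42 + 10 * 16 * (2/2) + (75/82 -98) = 2478751/40180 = 61.69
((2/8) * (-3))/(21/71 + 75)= -71/7128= -0.01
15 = 15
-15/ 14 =-1.07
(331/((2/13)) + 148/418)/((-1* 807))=-299825/112442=-2.67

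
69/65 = 1.06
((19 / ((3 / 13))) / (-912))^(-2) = 20736 / 169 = 122.70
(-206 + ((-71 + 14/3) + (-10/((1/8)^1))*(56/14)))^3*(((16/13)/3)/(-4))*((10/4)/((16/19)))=533072021135/8424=63280154.46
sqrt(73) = 8.54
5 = 5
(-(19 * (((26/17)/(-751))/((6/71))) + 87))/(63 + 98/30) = -8286625/6345199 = -1.31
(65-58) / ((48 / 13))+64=3163 / 48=65.90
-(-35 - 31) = 66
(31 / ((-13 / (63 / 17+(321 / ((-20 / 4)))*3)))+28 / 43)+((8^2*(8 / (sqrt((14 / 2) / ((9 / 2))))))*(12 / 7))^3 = 21433588 / 47515+1565515579392*sqrt(14) / 16807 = 348523264.90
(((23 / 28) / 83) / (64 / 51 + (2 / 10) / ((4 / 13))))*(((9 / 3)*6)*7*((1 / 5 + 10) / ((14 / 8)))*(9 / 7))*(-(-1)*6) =232591824 / 7902181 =29.43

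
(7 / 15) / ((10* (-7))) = -1 / 150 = -0.01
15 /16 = 0.94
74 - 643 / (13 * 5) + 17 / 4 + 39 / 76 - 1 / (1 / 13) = 138001 / 2470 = 55.87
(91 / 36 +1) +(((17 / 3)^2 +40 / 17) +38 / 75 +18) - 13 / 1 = 665527 / 15300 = 43.50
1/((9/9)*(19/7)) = 0.37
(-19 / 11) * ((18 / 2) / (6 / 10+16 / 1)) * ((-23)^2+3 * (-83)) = -239400 / 913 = -262.21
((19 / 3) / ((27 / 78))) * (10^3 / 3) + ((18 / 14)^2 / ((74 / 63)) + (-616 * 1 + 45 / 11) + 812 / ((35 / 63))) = 16038130909 / 2307690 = 6949.86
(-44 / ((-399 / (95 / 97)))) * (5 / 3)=1100 / 6111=0.18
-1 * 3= -3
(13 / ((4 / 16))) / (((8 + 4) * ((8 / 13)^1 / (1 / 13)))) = 13 / 24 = 0.54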